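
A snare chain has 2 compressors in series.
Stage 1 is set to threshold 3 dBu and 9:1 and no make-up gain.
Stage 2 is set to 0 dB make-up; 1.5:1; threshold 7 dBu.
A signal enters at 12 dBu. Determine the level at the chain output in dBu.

4 dBu

Stage 1: overshoot 9 dB → 9/9 = 1 dB → 4 dBu.
Stage 2: below threshold (4 ≤ 7); passes unchanged; output 4 dBu.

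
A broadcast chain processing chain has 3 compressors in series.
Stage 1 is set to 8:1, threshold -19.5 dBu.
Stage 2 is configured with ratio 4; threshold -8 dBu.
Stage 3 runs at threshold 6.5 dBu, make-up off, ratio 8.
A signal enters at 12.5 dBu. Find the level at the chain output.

Stage 1: 12.5 dBu is 32 dB over -19.5 dBu; at 8:1 that becomes 4 dB over, giving -15.5 dBu.
Stage 2: -15.5 dBu ≤ -8 dBu, so stage 2 doesn't engage; output -15.5 dBu.
Stage 3: -15.5 dBu ≤ 6.5 dBu, so stage 3 doesn't engage; output -15.5 dBu.

-15.5 dBu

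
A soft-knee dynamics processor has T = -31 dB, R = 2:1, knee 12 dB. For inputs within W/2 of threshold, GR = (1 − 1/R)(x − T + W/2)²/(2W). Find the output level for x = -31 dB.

x − T + W/2 = -31 − (-31) + 6 = 6.
GR = (1 − 1/2) × 6² / 24 = 0.5 × 36 / 24 = 0.75 dB.
Output = -31 − 0.75 = -31.75 dB.

-31.75 dB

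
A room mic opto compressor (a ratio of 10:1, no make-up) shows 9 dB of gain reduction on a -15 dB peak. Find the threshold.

Gain reduction = -15 − (-24) = 9 dB; output overshoot = GR / (R − 1) = 9 / 9 = 1 dB.
Threshold = output − output overshoot = -24 − 1 = -25 dB.

-25 dB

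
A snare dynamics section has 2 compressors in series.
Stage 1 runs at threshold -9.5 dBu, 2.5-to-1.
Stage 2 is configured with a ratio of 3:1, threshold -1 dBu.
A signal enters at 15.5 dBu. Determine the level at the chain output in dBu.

Stage 1: overshoot 25 dB → 25/2.5 = 10 dB → 0.5 dBu.
Stage 2: 1.5 dB above -1 dBu, reduced 3:1 to 0.5 dB above → -0.5 dBu.

-0.5 dBu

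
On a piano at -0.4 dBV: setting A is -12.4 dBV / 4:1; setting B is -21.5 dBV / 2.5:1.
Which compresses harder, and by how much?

B, by 3.66 dB

A: overshoot 12 dB → output overshoot 3 dB → GR 9 dB.
B: overshoot 21.1 dB → output overshoot 8.44 dB → GR 12.66 dB.
Difference: 3.66 dB in favour of B.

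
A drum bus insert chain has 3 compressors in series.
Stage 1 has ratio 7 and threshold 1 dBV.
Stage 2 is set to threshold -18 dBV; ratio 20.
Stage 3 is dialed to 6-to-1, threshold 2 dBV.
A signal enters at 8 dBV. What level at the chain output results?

-17 dBV

Stage 1: 7 dB above 1 dBV, reduced 7:1 to 1 dB above → 2 dBV.
Stage 2: 20 dB above -18 dBV, reduced 20:1 to 1 dB above → -17 dBV.
Stage 3: -17 dBV is at or below the 2 dBV threshold — no compression; output -17 dBV.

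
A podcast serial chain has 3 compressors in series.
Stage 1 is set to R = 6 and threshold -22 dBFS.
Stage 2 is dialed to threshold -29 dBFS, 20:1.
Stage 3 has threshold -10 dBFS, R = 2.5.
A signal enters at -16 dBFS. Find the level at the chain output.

-28.6 dBFS

Stage 1: overshoot 6 dB → 6/6 = 1 dB → -21 dBFS.
Stage 2: overshoot 8 dB → 8/20 = 0.4 dB → -28.6 dBFS.
Stage 3: -28.6 dBFS is at or below the -10 dBFS threshold — no compression; output -28.6 dBFS.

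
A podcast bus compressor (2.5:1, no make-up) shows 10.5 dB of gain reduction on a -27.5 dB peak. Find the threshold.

Input is 17.5 dB above T (since output overshoot × R = input overshoot: (-38 − T)·2.5 = -27.5 − T gives T = -45 dB).
Check: -45 + (-27.5 − (-45))/2.5 = -45 + 7 = -38 dB. ✓

-45 dB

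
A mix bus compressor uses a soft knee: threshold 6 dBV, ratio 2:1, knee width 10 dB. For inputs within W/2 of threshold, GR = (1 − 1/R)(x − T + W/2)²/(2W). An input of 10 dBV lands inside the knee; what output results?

7.975 dBV

x − T + W/2 = 10 − 6 + 5 = 9.
GR = (1 − 1/2) × 9² / 20 = 0.5 × 81 / 20 = 2.025 dB.
Output = 10 − 2.025 = 7.975 dBV.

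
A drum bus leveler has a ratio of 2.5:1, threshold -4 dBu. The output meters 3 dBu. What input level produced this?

Post-compression overshoot = 3 − (-4) = 7 dB.
Input overshoot = R × output overshoot = 17.5 dB → input = -4 + 17.5 = 13.5 dBu.

13.5 dBu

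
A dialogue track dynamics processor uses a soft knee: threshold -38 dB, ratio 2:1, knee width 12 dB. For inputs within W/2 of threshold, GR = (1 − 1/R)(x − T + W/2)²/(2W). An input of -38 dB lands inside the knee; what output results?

-38.75 dB

x − T + W/2 = -38 − (-38) + 6 = 6.
GR = (1 − 1/2) × 6² / 24 = 0.5 × 36 / 24 = 0.75 dB.
Output = -38 − 0.75 = -38.75 dB.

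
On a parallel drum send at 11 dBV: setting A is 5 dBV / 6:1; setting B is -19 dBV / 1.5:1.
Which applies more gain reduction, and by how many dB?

A: overshoot 6 dB → output overshoot 1 dB → GR 5 dB.
B: overshoot 30 dB → output overshoot 20 dB → GR 10 dB.
B applies 5 dB more gain reduction.

B, by 5 dB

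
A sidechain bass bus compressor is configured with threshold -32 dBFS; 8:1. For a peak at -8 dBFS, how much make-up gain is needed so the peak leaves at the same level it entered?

21 dB

Overshoot 24 dB → 24/8 = 3 dB after compression, so the compressed level is -32 + 3 = -29 dBFS.
Make-up = target − compressed = -8 − (-29) = 21 dB.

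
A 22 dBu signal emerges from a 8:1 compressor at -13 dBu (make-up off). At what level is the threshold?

Gain reduction = 22 − (-13) = 35 dB; output overshoot = GR / (R − 1) = 35 / 7 = 5 dB.
Threshold = output − output overshoot = -13 − 5 = -18 dBu.

-18 dBu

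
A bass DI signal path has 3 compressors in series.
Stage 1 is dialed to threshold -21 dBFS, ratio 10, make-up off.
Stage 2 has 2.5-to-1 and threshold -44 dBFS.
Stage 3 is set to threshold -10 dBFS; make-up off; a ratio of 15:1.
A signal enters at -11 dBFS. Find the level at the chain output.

-34.4 dBFS

Stage 1: 10 dB above -21 dBFS, reduced 10:1 to 1 dB above → -20 dBFS.
Stage 2: overshoot 24 dB → 24/2.5 = 9.6 dB → -34.4 dBFS.
Stage 3: -34.4 dBFS ≤ -10 dBFS, so stage 3 doesn't engage; output -34.4 dBFS.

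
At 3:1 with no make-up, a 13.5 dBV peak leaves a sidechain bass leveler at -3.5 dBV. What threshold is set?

Gain reduction = 13.5 − (-3.5) = 17 dB; output overshoot = GR / (R − 1) = 17 / 2 = 8.5 dB.
Threshold = output − output overshoot = -3.5 − 8.5 = -12 dBV.

-12 dBV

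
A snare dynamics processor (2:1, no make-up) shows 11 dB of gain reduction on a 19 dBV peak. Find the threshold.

-3 dBV

Input is 22 dB above T (since output overshoot × R = input overshoot: (8 − T)·2 = 19 − T gives T = -3 dBV).
Check: -3 + (19 − (-3))/2 = -3 + 11 = 8 dBV. ✓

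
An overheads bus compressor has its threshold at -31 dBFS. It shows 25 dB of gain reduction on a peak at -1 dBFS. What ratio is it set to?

Input overshoot = -1 − (-31) = 30 dB.
Output overshoot = 30 − 25 = 5 dB.
Ratio = input overshoot / output overshoot = 30 / 5 = 6.

6:1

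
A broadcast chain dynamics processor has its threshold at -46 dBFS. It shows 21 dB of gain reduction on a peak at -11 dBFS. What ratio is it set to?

Input overshoot = -11 − (-46) = 35 dB.
Output overshoot = 35 − 21 = 14 dB.
Ratio = input overshoot / output overshoot = 35 / 14 = 2.5.

2.5:1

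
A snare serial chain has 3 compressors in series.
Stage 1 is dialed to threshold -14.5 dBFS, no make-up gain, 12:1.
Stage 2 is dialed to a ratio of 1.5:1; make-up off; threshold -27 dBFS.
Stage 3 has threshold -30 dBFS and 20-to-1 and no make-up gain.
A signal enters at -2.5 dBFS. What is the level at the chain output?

Stage 1: 12 dB above -14.5 dBFS, reduced 12:1 to 1 dB above → -13.5 dBFS.
Stage 2: 13.5 dB above -27 dBFS, reduced 1.5:1 to 9 dB above → -18 dBFS.
Stage 3: 12 dB above -30 dBFS, reduced 20:1 to 0.6 dB above → -29.4 dBFS.

-29.4 dBFS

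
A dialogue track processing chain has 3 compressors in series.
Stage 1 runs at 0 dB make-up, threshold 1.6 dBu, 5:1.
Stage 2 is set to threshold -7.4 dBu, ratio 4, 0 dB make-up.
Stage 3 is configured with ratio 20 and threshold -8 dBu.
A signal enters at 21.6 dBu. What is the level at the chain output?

Stage 1: overshoot 20 dB → 20/5 = 4 dB → 5.6 dBu.
Stage 2: 5.6 dBu is 13 dB over -7.4 dBu; at 4:1 that becomes 3.25 dB over, giving -4.15 dBu.
Stage 3: 3.85 dB above -8 dBu, reduced 20:1 to 0.1925 dB above → -7.8075 dBu.

-7.8075 dBu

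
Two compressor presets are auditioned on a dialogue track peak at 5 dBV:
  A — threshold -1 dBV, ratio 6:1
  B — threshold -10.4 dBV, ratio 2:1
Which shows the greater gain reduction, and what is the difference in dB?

A: 6 dB over, compressed to 1 dB over, so 5 dB of GR.
B: 15.4 dB over, compressed to 7.7 dB over, so 7.7 dB of GR.
B reduces 2.7 dB more.

B, by 2.7 dB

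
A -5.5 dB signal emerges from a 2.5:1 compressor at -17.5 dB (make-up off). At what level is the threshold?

Input is 20 dB above T (since output overshoot × R = input overshoot: (-17.5 − T)·2.5 = -5.5 − T gives T = -25.5 dB).
Check: -25.5 + (-5.5 − (-25.5))/2.5 = -25.5 + 8 = -17.5 dB. ✓

-25.5 dB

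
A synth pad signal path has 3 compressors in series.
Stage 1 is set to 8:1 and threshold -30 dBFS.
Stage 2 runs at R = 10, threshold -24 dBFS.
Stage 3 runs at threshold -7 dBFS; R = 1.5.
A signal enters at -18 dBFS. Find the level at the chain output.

Stage 1: overshoot 12 dB → 12/8 = 1.5 dB → -28.5 dBFS.
Stage 2: -28.5 dBFS is at or below the -24 dBFS threshold — no compression; output -28.5 dBFS.
Stage 3: -28.5 dBFS ≤ -7 dBFS, so stage 3 doesn't engage; output -28.5 dBFS.

-28.5 dBFS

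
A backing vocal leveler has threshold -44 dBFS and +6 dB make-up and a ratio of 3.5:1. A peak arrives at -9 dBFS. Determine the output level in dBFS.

The input is 35 dB above the -44 dBFS threshold.
3.5:1 compression reduces that to 35/3.5 = 10 dB over.
So the level is -44 + 10 = -34 dBFS; make-up adds 6 dB, giving -28 dBFS.

-28 dBFS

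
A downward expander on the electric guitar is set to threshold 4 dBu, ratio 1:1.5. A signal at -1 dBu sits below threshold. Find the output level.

Below threshold, a 1:1.5 expander applies gain = (1.5−1)×(T − x) of attenuation.
(1.5−1) × 5 = 2.5 dB, so output = -1 − 2.5 = -3.5 dBu.

-3.5 dBu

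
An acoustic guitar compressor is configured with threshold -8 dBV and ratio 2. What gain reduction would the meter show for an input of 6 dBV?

7 dB

Overshoot = 6 − (-8) = 14 dB.
At 2:1, output sits 14/2 = 7 dB above threshold.
Gain reduction = 14 − 7 = 7 dB.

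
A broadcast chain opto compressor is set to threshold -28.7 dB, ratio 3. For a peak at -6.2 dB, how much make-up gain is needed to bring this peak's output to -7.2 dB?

The peak compresses to -28.7 + 22.5/3 = -21.2 dB.
To reach -7.2 dB requires -7.2 − (-21.2) = 14 dB of make-up.

14 dB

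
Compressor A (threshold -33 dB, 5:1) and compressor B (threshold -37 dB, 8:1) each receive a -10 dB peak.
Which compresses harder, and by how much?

B, by 5.225 dB

A: 23 dB over, compressed to 4.6 dB over, so 18.4 dB of GR.
B: 27 dB over, compressed to 3.375 dB over, so 23.625 dB of GR.
B applies 5.225 dB more gain reduction.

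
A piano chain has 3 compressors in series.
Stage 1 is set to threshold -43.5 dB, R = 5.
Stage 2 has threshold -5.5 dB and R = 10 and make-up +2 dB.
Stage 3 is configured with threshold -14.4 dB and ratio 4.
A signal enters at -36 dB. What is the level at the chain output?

-40 dB

Stage 1: 7.5 dB above -43.5 dB, reduced 5:1 to 1.5 dB above → -42 dB.
Stage 2: -42 dB ≤ -5.5 dB, so stage 2 doesn't engage; make-up brings it to -40 dB.
Stage 3: -40 dB is at or below the -14.4 dB threshold — no compression; output -40 dB.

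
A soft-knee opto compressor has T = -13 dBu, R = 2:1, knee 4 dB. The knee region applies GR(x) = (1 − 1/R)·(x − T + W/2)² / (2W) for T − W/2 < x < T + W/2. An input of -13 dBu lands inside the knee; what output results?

-13.25 dBu

x − T + W/2 = -13 − (-13) + 2 = 2.
GR = (1 − 1/2) × 2² / 8 = 0.5 × 4 / 8 = 0.25 dB.
Output = -13 − 0.25 = -13.25 dBu.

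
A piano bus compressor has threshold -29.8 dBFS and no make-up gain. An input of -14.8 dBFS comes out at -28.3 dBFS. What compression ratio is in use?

Input overshoot = -14.8 − (-29.8) = 15 dB; output overshoot = -28.3 − (-29.8) = 1.5 dB.
Ratio = 15 / 1.5 = 10.

10:1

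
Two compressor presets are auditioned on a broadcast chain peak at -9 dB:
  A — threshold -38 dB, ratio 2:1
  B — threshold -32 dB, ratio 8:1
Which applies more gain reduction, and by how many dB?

A: overshoot 29 dB → output overshoot 14.5 dB → GR 14.5 dB.
B: overshoot 23 dB → output overshoot 2.875 dB → GR 20.125 dB.
Difference: 5.625 dB in favour of B.

B, by 5.625 dB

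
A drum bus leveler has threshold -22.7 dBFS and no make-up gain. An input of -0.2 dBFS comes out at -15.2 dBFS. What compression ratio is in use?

Input overshoot = -0.2 − (-22.7) = 22.5 dB; output overshoot = -15.2 − (-22.7) = 7.5 dB.
Ratio = 22.5 / 7.5 = 3.

3:1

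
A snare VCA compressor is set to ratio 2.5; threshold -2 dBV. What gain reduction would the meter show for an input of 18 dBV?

The signal is 20 dB above threshold.
After 2.5:1 compression the overshoot becomes 20/2.5 = 8 dB.
GR = overshoot in − overshoot out = 20 − 8 = 12 dB.

12 dB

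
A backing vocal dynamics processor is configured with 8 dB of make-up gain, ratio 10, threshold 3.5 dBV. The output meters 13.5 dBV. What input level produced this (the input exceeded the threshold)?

23.5 dBV

Before make-up, the level was 13.5 − 8 = 5.5 dBV.
That's 2 dB above the 3.5 dBV threshold.
Input overshoot = R × output overshoot = 20 dB → input = 3.5 + 20 = 23.5 dBV.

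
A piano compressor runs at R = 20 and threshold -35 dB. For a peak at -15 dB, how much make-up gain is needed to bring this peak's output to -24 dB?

10 dB

Without make-up, output = threshold + overshoot/20 = -35 + 1 = -34 dB.
Gap to target: 10 dB.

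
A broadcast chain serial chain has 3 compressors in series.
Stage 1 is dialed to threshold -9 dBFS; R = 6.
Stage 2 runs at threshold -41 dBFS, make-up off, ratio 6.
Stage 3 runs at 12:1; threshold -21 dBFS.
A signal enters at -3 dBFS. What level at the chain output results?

-35.5 dBFS

Stage 1: overshoot 6 dB → 6/6 = 1 dB → -8 dBFS.
Stage 2: 33 dB above -41 dBFS, reduced 6:1 to 5.5 dB above → -35.5 dBFS.
Stage 3: below threshold (-35.5 ≤ -21); passes unchanged; output -35.5 dBFS.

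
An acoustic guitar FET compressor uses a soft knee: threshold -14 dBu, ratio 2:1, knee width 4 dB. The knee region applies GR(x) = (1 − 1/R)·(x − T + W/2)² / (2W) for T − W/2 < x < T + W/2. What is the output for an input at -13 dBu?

x − T + W/2 = -13 − (-14) + 2 = 3.
GR = (1 − 1/2) × 3² / 8 = 0.5 × 9 / 8 = 0.5625 dB.
Output = -13 − 0.5625 = -13.5625 dBu.

-13.5625 dBu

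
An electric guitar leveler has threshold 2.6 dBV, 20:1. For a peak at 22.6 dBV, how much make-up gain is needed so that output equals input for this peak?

19 dB

Overshoot 20 dB → 20/20 = 1 dB after compression, so the compressed level is 2.6 + 1 = 3.6 dBV.
Make-up = target − compressed = 22.6 − 3.6 = 19 dB.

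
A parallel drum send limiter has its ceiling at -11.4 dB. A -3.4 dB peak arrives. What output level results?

-11.4 dB

The limiter clamps the peak to its -11.4 dB ceiling.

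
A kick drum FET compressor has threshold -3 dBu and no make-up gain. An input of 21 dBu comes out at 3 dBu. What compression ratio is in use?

Input overshoot = 21 − (-3) = 24 dB; output overshoot = 3 − (-3) = 6 dB.
Ratio = 24 / 6 = 4.

4:1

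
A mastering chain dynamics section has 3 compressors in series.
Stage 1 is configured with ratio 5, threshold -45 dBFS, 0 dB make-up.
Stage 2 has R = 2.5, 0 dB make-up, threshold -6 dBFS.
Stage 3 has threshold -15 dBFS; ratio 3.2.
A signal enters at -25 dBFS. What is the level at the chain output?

Stage 1: -25 dBFS is 20 dB over -45 dBFS; at 5:1 that becomes 4 dB over, giving -41 dBFS.
Stage 2: below threshold (-41 ≤ -6); passes unchanged; output -41 dBFS.
Stage 3: -41 dBFS is at or below the -15 dBFS threshold — no compression; output -41 dBFS.

-41 dBFS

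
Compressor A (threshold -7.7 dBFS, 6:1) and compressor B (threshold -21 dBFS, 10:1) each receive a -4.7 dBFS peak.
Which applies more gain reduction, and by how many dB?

B, by 12.17 dB

A: 3 dB over, compressed to 0.5 dB over, so 2.5 dB of GR.
B: 16.3 dB over, compressed to 1.63 dB over, so 14.67 dB of GR.
B applies 12.17 dB more gain reduction.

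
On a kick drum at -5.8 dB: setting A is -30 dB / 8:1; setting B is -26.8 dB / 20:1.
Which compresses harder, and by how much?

A: 24.2 dB over, compressed to 3.025 dB over, so 21.175 dB of GR.
B: 21 dB over, compressed to 1.05 dB over, so 19.95 dB of GR.
Difference: 1.225 dB in favour of A.

A, by 1.225 dB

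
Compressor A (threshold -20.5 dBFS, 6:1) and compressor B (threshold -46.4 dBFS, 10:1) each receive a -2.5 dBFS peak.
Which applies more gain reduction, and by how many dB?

B, by 24.51 dB

A: GR = 18 − 18/6 = 15 dB.
B: GR = 43.9 − 43.9/10 = 39.51 dB.
B reduces 24.51 dB more.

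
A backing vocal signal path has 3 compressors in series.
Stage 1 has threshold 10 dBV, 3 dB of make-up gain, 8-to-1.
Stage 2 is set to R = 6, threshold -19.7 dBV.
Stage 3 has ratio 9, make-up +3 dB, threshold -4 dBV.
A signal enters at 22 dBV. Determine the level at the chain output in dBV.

-11 dBV

Stage 1: 12 dB above 10 dBV, reduced 8:1 to 1.5 dB above → 11.5 dBV; +3 dB make-up → 14.5 dBV.
Stage 2: overshoot 34.2 dB → 34.2/6 = 5.7 dB → -14 dBV.
Stage 3: below threshold (-14 ≤ -4); passes unchanged; make-up brings it to -11 dBV.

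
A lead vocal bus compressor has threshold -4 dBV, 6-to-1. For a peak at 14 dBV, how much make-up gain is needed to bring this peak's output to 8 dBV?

Overshoot 18 dB → 18/6 = 3 dB after compression, so the compressed level is -4 + 3 = -1 dBV.
Make-up = target − compressed = 8 − (-1) = 9 dB.

9 dB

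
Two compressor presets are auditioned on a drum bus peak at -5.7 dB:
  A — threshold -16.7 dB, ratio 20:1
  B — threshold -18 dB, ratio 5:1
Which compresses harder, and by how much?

A: GR = 11 − 11/20 = 10.45 dB.
B: GR = 12.3 − 12.3/5 = 9.84 dB.
A reduces 0.61 dB more.

A, by 0.61 dB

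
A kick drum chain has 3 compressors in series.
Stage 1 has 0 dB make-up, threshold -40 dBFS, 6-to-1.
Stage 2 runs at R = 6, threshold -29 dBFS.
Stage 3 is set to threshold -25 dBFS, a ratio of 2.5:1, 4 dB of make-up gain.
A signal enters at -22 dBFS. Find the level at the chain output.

Stage 1: overshoot 18 dB → 18/6 = 3 dB → -37 dBFS.
Stage 2: -37 dBFS is at or below the -29 dBFS threshold — no compression; output -37 dBFS.
Stage 3: -37 dBFS ≤ -25 dBFS, so stage 3 doesn't engage; make-up brings it to -33 dBFS.

-33 dBFS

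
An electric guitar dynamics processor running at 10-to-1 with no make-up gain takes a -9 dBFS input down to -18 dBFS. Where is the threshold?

Input is 10 dB above T (since output overshoot × R = input overshoot: (-18 − T)·10 = -9 − T gives T = -19 dBFS).
Check: -19 + (-9 − (-19))/10 = -19 + 1 = -18 dBFS. ✓

-19 dBFS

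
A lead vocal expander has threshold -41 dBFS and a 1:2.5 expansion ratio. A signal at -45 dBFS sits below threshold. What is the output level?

-51 dBFS

The input is 4 dB below the -41 dBFS threshold.
A 1:2.5 expander multiplies undershoot by 2.5: 4 × 2.5 = 10 dB below threshold.
Output = -41 − 10 = -51 dBFS.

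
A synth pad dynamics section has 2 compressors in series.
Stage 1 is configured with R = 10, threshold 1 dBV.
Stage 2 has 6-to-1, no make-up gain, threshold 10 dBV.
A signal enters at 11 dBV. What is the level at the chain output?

Stage 1: overshoot 10 dB → 10/10 = 1 dB → 2 dBV.
Stage 2: 2 dBV ≤ 10 dBV, so stage 2 doesn't engage; output 2 dBV.

2 dBV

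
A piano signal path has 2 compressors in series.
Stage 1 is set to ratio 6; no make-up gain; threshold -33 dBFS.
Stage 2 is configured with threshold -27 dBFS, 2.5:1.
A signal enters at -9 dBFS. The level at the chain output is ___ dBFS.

-29 dBFS

Stage 1: -9 dBFS is 24 dB over -33 dBFS; at 6:1 that becomes 4 dB over, giving -29 dBFS.
Stage 2: -29 dBFS is at or below the -27 dBFS threshold — no compression; output -29 dBFS.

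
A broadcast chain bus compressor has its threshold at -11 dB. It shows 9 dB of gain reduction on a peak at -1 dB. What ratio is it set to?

10:1

Input overshoot = -1 − (-11) = 10 dB.
Output overshoot = 10 − 9 = 1 dB.
Ratio = input overshoot / output overshoot = 10 / 1 = 10.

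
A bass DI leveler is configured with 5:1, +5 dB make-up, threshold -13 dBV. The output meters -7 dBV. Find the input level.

-8 dBV

Before make-up, the level was -7 − 5 = -12 dBV.
That's 1 dB above the -13 dBV threshold.
Before 5:1 compression the overshoot was 1 × 5 = 5 dB, so input = -13 + 5 = -8 dBV.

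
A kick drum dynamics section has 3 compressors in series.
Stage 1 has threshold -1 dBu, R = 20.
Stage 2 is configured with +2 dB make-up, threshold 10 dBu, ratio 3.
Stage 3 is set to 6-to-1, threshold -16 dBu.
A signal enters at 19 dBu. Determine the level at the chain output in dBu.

Stage 1: overshoot 20 dB → 20/20 = 1 dB → 0 dBu.
Stage 2: 0 dBu ≤ 10 dBu, so stage 2 doesn't engage; make-up brings it to 2 dBu.
Stage 3: 18 dB above -16 dBu, reduced 6:1 to 3 dB above → -13 dBu.

-13 dBu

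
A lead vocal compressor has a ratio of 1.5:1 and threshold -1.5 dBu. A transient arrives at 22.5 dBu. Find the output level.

The input is 24 dB above the -1.5 dBu threshold.
The 24 dB excess becomes 16 dB after 1.5:1 reduction.
That puts the output at 14.5 dBu.

14.5 dBu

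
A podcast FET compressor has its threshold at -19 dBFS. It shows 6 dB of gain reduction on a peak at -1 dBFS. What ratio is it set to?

1.5:1

Input overshoot = -1 − (-19) = 18 dB.
Output overshoot = 18 − 6 = 12 dB.
Ratio = input overshoot / output overshoot = 18 / 12 = 1.5.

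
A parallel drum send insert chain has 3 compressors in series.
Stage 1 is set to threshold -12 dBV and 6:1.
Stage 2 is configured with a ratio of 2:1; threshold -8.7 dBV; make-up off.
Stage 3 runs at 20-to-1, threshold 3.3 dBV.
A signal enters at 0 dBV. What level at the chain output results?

-10 dBV

Stage 1: 0 dBV is 12 dB over -12 dBV; at 6:1 that becomes 2 dB over, giving -10 dBV.
Stage 2: below threshold (-10 ≤ -8.7); passes unchanged; output -10 dBV.
Stage 3: -10 dBV ≤ 3.3 dBV, so stage 3 doesn't engage; output -10 dBV.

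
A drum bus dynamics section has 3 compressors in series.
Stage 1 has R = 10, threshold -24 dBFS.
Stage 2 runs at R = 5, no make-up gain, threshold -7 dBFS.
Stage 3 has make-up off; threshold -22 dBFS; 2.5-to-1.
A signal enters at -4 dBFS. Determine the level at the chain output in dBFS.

-22 dBFS

Stage 1: 20 dB above -24 dBFS, reduced 10:1 to 2 dB above → -22 dBFS.
Stage 2: -22 dBFS ≤ -7 dBFS, so stage 2 doesn't engage; output -22 dBFS.
Stage 3: -22 dBFS ≤ -22 dBFS, so stage 3 doesn't engage; output -22 dBFS.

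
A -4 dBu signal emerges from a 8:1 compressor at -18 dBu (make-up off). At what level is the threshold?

-20 dBu

Let T be the threshold. Output overshoot = (input overshoot)/R, so -18 − T = (-4 − T)/8.
8·(-18 − T) = -4 − T → 7·T = -144 − (-4) = -140.
T = -140/7 = -20 dBu.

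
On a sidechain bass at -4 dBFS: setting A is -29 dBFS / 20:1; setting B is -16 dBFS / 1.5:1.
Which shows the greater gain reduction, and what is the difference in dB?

A: 25 dB over, compressed to 1.25 dB over, so 23.75 dB of GR.
B: 12 dB over, compressed to 8 dB over, so 4 dB of GR.
Difference: 19.75 dB in favour of A.

A, by 19.75 dB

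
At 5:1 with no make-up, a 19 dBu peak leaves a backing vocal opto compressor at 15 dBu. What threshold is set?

Gain reduction = 19 − 15 = 4 dB; output overshoot = GR / (R − 1) = 4 / 4 = 1 dB.
Threshold = output − output overshoot = 15 − 1 = 14 dBu.

14 dBu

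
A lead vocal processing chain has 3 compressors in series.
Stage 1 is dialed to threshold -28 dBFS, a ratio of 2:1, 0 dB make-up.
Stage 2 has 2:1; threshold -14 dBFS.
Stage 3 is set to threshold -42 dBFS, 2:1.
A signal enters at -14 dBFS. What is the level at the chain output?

Stage 1: 14 dB above -28 dBFS, reduced 2:1 to 7 dB above → -21 dBFS.
Stage 2: -21 dBFS is at or below the -14 dBFS threshold — no compression; output -21 dBFS.
Stage 3: -21 dBFS is 21 dB over -42 dBFS; at 2:1 that becomes 10.5 dB over, giving -31.5 dBFS.

-31.5 dBFS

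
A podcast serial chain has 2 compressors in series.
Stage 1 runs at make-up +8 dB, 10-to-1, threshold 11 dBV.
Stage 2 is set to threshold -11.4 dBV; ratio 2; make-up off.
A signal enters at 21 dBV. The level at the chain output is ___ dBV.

4.3 dBV

Stage 1: overshoot 10 dB → 10/10 = 1 dB → 12 dBV; +8 dB make-up → 20 dBV.
Stage 2: overshoot 31.4 dB → 31.4/2 = 15.7 dB → 4.3 dBV.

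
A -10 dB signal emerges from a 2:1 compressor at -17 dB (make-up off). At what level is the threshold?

-24 dB

Let T be the threshold. Output overshoot = (input overshoot)/R, so -17 − T = (-10 − T)/2.
2·(-17 − T) = -10 − T → 1·T = -34 − (-10) = -24.
T = -24/1 = -24 dB.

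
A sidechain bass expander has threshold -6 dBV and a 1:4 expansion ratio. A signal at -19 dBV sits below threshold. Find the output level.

Below threshold, a 1:4 expander applies gain = (4−1)×(T − x) of attenuation.
(4−1) × 13 = 39 dB, so output = -19 − 39 = -58 dBV.

-58 dBV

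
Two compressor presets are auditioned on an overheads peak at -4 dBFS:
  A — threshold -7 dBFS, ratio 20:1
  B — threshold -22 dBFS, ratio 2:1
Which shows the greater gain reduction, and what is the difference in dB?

A: overshoot 3 dB → output overshoot 0.15 dB → GR 2.85 dB.
B: overshoot 18 dB → output overshoot 9 dB → GR 9 dB.
Difference: 6.15 dB in favour of B.

B, by 6.15 dB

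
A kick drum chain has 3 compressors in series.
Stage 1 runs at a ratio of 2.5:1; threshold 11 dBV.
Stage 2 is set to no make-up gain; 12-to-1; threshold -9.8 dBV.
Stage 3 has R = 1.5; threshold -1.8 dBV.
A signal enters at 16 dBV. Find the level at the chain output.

Stage 1: 5 dB above 11 dBV, reduced 2.5:1 to 2 dB above → 13 dBV.
Stage 2: 13 dBV is 22.8 dB over -9.8 dBV; at 12:1 that becomes 1.9 dB over, giving -7.9 dBV.
Stage 3: -7.9 dBV ≤ -1.8 dBV, so stage 3 doesn't engage; output -7.9 dBV.

-7.9 dBV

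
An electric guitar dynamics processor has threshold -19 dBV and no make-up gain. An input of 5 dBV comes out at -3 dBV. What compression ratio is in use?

1.5:1

Input overshoot = 5 − (-19) = 24 dB; output overshoot = -3 − (-19) = 16 dB.
Ratio = 24 / 16 = 1.5.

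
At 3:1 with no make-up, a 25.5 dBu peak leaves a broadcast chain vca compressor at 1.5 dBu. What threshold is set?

Input is 36 dB above T (since output overshoot × R = input overshoot: (1.5 − T)·3 = 25.5 − T gives T = -10.5 dBu).
Check: -10.5 + (25.5 − (-10.5))/3 = -10.5 + 12 = 1.5 dBu. ✓

-10.5 dBu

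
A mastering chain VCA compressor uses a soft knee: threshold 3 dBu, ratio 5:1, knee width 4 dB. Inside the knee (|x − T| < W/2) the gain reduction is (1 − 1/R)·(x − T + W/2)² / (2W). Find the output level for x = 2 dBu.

1.9 dBu

x − T + W/2 = 2 − 3 + 2 = 1.
GR = (1 − 1/5) × 1² / 8 = 0.8 × 1 / 8 = 0.1 dB.
Output = 2 − 0.1 = 1.9 dBu.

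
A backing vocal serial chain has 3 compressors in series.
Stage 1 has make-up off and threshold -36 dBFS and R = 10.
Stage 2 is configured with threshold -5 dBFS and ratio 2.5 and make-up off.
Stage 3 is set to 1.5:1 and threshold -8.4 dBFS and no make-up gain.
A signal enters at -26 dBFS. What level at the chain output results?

Stage 1: -26 dBFS is 10 dB over -36 dBFS; at 10:1 that becomes 1 dB over, giving -35 dBFS.
Stage 2: -35 dBFS is at or below the -5 dBFS threshold — no compression; output -35 dBFS.
Stage 3: -35 dBFS is at or below the -8.4 dBFS threshold — no compression; output -35 dBFS.

-35 dBFS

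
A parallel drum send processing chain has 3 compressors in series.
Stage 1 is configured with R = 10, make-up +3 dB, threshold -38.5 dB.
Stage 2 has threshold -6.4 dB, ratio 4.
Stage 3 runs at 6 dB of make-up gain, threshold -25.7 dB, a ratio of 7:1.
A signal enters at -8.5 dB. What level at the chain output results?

-26.5 dB

Stage 1: 30 dB above -38.5 dB, reduced 10:1 to 3 dB above → -35.5 dB; +3 dB make-up → -32.5 dB.
Stage 2: -32.5 dB is at or below the -6.4 dB threshold — no compression; output -32.5 dB.
Stage 3: below threshold (-32.5 ≤ -25.7); passes unchanged; make-up brings it to -26.5 dB.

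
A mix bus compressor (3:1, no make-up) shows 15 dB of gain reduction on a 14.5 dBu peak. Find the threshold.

-8 dBu

Let T be the threshold. Output overshoot = (input overshoot)/R, so -0.5 − T = (14.5 − T)/3.
3·(-0.5 − T) = 14.5 − T → 2·T = -1.5 − 14.5 = -16.
T = -16/2 = -8 dBu.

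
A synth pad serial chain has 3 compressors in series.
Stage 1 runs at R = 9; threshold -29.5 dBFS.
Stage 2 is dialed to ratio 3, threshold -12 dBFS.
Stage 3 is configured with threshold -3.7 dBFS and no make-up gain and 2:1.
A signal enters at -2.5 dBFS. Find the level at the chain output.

Stage 1: -2.5 dBFS is 27 dB over -29.5 dBFS; at 9:1 that becomes 3 dB over, giving -26.5 dBFS.
Stage 2: -26.5 dBFS is at or below the -12 dBFS threshold — no compression; output -26.5 dBFS.
Stage 3: -26.5 dBFS is at or below the -3.7 dBFS threshold — no compression; output -26.5 dBFS.

-26.5 dBFS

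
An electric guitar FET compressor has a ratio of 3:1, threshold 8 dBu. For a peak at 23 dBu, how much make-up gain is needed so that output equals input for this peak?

The peak compresses to 8 + 15/3 = 13 dBu.
To reach 23 dBu requires 23 − 13 = 10 dB of make-up.

10 dB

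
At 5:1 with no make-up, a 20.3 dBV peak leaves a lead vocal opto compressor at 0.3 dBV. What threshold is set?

Gain reduction = 20.3 − 0.3 = 20 dB; output overshoot = GR / (R − 1) = 20 / 4 = 5 dB.
Threshold = output − output overshoot = 0.3 − 5 = -4.7 dBV.

-4.7 dBV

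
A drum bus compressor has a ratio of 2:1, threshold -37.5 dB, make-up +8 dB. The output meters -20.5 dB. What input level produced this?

Stripping the +8 dB make-up gives -28.5 dB at the gain stage.
The compressed level sits -28.5 − (-37.5) = 9 dB over threshold.
Before 2:1 compression the overshoot was 9 × 2 = 18 dB, so input = -37.5 + 18 = -19.5 dB.

-19.5 dB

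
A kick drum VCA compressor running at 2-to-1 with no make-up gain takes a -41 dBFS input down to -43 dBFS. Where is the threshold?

-45 dBFS

Let T be the threshold. Output overshoot = (input overshoot)/R, so -43 − T = (-41 − T)/2.
2·(-43 − T) = -41 − T → 1·T = -86 − (-41) = -45.
T = -45/1 = -45 dBFS.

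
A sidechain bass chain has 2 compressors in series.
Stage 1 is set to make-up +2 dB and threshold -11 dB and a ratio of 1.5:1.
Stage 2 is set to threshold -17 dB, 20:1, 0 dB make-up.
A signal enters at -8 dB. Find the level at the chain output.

-16.5 dB

Stage 1: 3 dB above -11 dB, reduced 1.5:1 to 2 dB above → -9 dB; +2 dB make-up → -7 dB.
Stage 2: overshoot 10 dB → 10/20 = 0.5 dB → -16.5 dB.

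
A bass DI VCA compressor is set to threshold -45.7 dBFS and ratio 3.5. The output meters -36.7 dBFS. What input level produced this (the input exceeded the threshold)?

That's 9 dB above the -45.7 dBFS threshold.
Before 3.5:1 compression the overshoot was 9 × 3.5 = 31.5 dB, so input = -45.7 + 31.5 = -14.2 dBFS.

-14.2 dBFS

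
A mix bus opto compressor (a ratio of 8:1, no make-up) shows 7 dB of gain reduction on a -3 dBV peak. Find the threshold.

-11 dBV

Let T be the threshold. Output overshoot = (input overshoot)/R, so -10 − T = (-3 − T)/8.
8·(-10 − T) = -3 − T → 7·T = -80 − (-3) = -77.
T = -77/7 = -11 dBV.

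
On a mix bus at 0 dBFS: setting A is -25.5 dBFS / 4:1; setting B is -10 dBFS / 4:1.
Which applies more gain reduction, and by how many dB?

A: overshoot 25.5 dB → output overshoot 6.375 dB → GR 19.125 dB.
B: overshoot 10 dB → output overshoot 2.5 dB → GR 7.5 dB.
Difference: 11.625 dB in favour of A.

A, by 11.625 dB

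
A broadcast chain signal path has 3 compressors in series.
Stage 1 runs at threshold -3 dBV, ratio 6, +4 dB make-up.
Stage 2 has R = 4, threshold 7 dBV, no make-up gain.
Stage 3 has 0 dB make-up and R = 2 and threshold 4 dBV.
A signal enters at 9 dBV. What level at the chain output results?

Stage 1: 9 dBV is 12 dB over -3 dBV; at 6:1 that becomes 2 dB over, giving -1 dBV; +4 dB make-up → 3 dBV.
Stage 2: 3 dBV is at or below the 7 dBV threshold — no compression; output 3 dBV.
Stage 3: below threshold (3 ≤ 4); passes unchanged; output 3 dBV.

3 dBV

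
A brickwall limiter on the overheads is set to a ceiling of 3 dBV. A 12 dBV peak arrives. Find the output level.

The limiter clamps the peak to its 3 dBV ceiling.

3 dBV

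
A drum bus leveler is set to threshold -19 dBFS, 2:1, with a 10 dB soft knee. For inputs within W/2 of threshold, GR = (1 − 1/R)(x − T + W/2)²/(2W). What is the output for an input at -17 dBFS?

-18.225 dBFS

x − T + W/2 = -17 − (-19) + 5 = 7.
GR = (1 − 1/2) × 7² / 20 = 0.5 × 49 / 20 = 1.225 dB.
Output = -17 − 1.225 = -18.225 dBFS.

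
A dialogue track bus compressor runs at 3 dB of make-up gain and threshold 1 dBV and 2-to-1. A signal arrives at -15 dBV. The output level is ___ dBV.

-12 dBV

-15 dBV is 16 dB below the 1 dBV threshold, so no gain reduction is applied.
Make-up gain adds 3 dB: -15 + 3 = -12 dBV.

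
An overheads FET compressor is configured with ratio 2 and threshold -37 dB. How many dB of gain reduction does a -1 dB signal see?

Overshoot = -1 − (-37) = 36 dB.
At 2:1, output sits 36/2 = 18 dB above threshold.
So the signal is attenuated by 36 − 18 = 18 dB.

18 dB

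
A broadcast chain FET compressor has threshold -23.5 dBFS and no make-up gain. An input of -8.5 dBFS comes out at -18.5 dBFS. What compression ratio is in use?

Input overshoot = -8.5 − (-23.5) = 15 dB; output overshoot = -18.5 − (-23.5) = 5 dB.
Ratio = 15 / 5 = 3.

3:1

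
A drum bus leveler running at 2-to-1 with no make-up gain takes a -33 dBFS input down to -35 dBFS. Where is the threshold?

Let T be the threshold. Output overshoot = (input overshoot)/R, so -35 − T = (-33 − T)/2.
2·(-35 − T) = -33 − T → 1·T = -70 − (-33) = -37.
T = -37/1 = -37 dBFS.

-37 dBFS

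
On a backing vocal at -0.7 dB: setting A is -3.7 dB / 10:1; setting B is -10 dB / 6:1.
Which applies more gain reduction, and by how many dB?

A: overshoot 3 dB → output overshoot 0.3 dB → GR 2.7 dB.
B: overshoot 9.3 dB → output overshoot 1.55 dB → GR 7.75 dB.
B reduces 5.05 dB more.

B, by 5.05 dB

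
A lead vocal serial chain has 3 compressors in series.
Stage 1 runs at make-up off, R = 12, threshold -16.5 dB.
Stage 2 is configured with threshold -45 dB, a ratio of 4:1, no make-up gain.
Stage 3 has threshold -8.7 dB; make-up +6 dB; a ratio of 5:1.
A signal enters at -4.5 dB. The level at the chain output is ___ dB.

-31.625 dB

Stage 1: -4.5 dB is 12 dB over -16.5 dB; at 12:1 that becomes 1 dB over, giving -15.5 dB.
Stage 2: overshoot 29.5 dB → 29.5/4 = 7.375 dB → -37.625 dB.
Stage 3: -37.625 dB is at or below the -8.7 dB threshold — no compression; make-up brings it to -31.625 dB.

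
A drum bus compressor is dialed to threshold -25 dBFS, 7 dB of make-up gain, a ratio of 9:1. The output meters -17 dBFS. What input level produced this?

-16 dBFS

Stripping the +7 dB make-up gives -24 dBFS at the gain stage.
The compressed level sits -24 − (-25) = 1 dB over threshold.
Input overshoot = R × output overshoot = 9 dB → input = -25 + 9 = -16 dBFS.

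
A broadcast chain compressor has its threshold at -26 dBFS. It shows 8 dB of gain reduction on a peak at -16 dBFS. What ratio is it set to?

5:1

Input overshoot = -16 − (-26) = 10 dB.
Output overshoot = 10 − 8 = 2 dB.
Ratio = input overshoot / output overshoot = 10 / 2 = 5.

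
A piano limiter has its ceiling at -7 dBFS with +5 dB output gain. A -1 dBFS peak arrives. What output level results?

The limiter clamps the peak to its -7 dBFS ceiling.
Output gain then adds 5 dB: -7 + 5 = -2 dBFS.

-2 dBFS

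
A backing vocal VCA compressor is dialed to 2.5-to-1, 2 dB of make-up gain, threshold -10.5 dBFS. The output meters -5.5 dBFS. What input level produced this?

Stripping the +2 dB make-up gives -7.5 dBFS at the gain stage.
That's 3 dB above the -10.5 dBFS threshold.
Before 2.5:1 compression the overshoot was 3 × 2.5 = 7.5 dB, so input = -10.5 + 7.5 = -3 dBFS.

-3 dBFS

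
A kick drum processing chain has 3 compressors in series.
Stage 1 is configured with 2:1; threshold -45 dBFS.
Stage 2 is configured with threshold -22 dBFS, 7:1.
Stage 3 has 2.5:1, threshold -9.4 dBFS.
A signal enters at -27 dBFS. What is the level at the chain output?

Stage 1: overshoot 18 dB → 18/2 = 9 dB → -36 dBFS.
Stage 2: -36 dBFS is at or below the -22 dBFS threshold — no compression; output -36 dBFS.
Stage 3: below threshold (-36 ≤ -9.4); passes unchanged; output -36 dBFS.

-36 dBFS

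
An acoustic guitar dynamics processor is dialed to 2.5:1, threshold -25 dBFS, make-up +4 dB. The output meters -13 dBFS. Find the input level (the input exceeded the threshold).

-5 dBFS

Before make-up, the level was -13 − 4 = -17 dBFS.
That's 8 dB above the -25 dBFS threshold.
Undo the ratio: input overshoot = 8 × 2.5 = 20 dB, giving input = -5 dBFS.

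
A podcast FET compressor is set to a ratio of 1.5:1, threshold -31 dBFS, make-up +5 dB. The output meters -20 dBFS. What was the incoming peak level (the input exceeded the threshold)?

Before make-up, the level was -20 − 5 = -25 dBFS.
That's 6 dB above the -31 dBFS threshold.
Before 1.5:1 compression the overshoot was 6 × 1.5 = 9 dB, so input = -31 + 9 = -22 dBFS.

-22 dBFS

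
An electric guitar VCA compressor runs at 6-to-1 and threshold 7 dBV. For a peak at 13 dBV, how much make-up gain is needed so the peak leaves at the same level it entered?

5 dB

Without make-up, output = threshold + overshoot/6 = 7 + 1 = 8 dBV.
Gap to target: 5 dB.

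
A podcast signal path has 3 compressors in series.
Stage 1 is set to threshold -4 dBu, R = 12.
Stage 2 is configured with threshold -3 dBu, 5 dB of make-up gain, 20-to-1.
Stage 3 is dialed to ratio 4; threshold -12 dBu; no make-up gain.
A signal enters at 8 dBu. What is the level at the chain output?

-8.5 dBu

Stage 1: 8 dBu is 12 dB over -4 dBu; at 12:1 that becomes 1 dB over, giving -3 dBu.
Stage 2: below threshold (-3 ≤ -3); passes unchanged; make-up brings it to 2 dBu.
Stage 3: 14 dB above -12 dBu, reduced 4:1 to 3.5 dB above → -8.5 dBu.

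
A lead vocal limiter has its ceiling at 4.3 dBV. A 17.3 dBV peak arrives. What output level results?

4.3 dBV

The limiter clamps the peak to its 4.3 dBV ceiling.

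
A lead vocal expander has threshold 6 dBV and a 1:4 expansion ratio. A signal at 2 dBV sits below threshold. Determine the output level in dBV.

Undershoot = 6 − 2 = 4 dB.
At 1:4, that expands to 16 dB under threshold.
Output = 6 − 16 = -10 dBV.

-10 dBV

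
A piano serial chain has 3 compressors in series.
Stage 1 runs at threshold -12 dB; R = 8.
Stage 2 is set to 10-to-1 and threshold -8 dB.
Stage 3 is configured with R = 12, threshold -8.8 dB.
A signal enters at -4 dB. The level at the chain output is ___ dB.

-11 dB

Stage 1: overshoot 8 dB → 8/8 = 1 dB → -11 dB.
Stage 2: -11 dB is at or below the -8 dB threshold — no compression; output -11 dB.
Stage 3: -11 dB ≤ -8.8 dB, so stage 3 doesn't engage; output -11 dB.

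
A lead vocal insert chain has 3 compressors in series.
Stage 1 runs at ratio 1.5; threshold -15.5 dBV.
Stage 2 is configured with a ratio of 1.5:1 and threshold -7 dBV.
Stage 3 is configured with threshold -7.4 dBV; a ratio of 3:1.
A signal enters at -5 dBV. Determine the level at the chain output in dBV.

Stage 1: overshoot 10.5 dB → 10.5/1.5 = 7 dB → -8.5 dBV.
Stage 2: -8.5 dBV is at or below the -7 dBV threshold — no compression; output -8.5 dBV.
Stage 3: -8.5 dBV is at or below the -7.4 dBV threshold — no compression; output -8.5 dBV.

-8.5 dBV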